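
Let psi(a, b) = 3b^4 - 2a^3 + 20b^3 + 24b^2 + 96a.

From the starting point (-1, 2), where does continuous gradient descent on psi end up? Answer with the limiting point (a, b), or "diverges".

psi is separable, so gradient descent decouples: a follows -∂psi/∂a, b follows -∂psi/∂b.
∂psi/∂a = -6(a - 4)(a + 4); at a=-1 this is 90, so a decreases.
∂psi/∂b = 12b(b + 1)(b + 4); at b=2 this is 432, so b decreases.
a converges to its nearest critical value -4 (a local min of the a-part); b converges to 0. The iterate converges to (-4, 0).

(-4, 0)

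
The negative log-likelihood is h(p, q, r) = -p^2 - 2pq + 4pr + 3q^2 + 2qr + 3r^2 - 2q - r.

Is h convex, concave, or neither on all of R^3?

neither

h is quadratic, so its Hessian is the constant matrix H = [[-2, -2, 4], [-2, 6, 2], [4, 2, 6]].
Leading principal minors: -2, -16, -216.
Neither pattern holds ⇒ H is indefinite ⇒ neither convex nor concave.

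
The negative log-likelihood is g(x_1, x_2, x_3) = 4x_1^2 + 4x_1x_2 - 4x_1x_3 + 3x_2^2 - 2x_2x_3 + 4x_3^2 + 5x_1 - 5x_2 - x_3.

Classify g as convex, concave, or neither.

convex

g is quadratic, so its Hessian is the constant matrix H = [[8, 4, -4], [4, 6, -2], [-4, -2, 8]].
Leading principal minors: 8, 32, 192.
All positive ⇒ H ≻ 0 ⇒ convex.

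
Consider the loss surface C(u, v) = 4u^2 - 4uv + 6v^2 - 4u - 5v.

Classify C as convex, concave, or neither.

C is quadratic, so its Hessian is the constant matrix H = [[8, -4], [-4, 12]].
det(H) = 80, tr(H) = 20.
det(H) > 0 and tr(H) > 0, so H is positive definite everywhere: convex.

convex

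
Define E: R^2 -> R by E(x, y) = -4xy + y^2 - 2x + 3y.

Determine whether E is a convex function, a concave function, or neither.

E is quadratic, so its Hessian is the constant matrix H = [[0, -4], [-4, 2]].
det(H) = -16, tr(H) = 2.
det(H) < 0, so H is indefinite: neither convex nor concave.

neither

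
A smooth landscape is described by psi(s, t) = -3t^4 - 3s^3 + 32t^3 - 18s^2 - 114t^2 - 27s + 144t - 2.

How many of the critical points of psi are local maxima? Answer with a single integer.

psi separates as a function of s plus a function of t, so ∇psi=0 decouples.
∂psi/∂s = -9(s + 1)(s + 3) = 0 at s ∈ {-3, -1}; ∂psi/∂t = -12(t - 4)(t - 3)(t - 1) = 0 at t ∈ {1, 3, 4}.
The Hessian is diagonal: diag(psi_ss, psi_tt). Second derivatives: psi_ss(-3)=18, psi_ss(-1)=-18; psi_tt(1)=-72, psi_tt(3)=24, psi_tt(4)=-36.
Local maxima occur where both diagonal entries negative: (-1, 1), (-1, 4). Count: 2.

2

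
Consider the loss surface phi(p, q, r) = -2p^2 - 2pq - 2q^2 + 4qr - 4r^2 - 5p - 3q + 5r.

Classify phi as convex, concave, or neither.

phi is quadratic, so its Hessian is the constant matrix H = [[-4, -2, 0], [-2, -4, 4], [0, 4, -8]].
Leading principal minors: -4, 12, -32.
Signs alternate −, +, − ⇒ H ≺ 0 ⇒ concave.

concave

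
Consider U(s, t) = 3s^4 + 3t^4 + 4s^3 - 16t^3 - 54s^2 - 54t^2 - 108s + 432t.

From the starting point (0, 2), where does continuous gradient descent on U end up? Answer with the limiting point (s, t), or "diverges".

U is separable, so gradient descent decouples: s follows -∂U/∂s, t follows -∂U/∂t.
∂U/∂s = 12(s - 3)(s + 1)(s + 3); at s=0 this is -108, so s increases.
∂U/∂t = 12(t - 4)(t - 3)(t + 3); at t=2 this is 120, so t decreases.
s converges to its nearest critical value 3 (a local min of the s-part); t converges to -3. The iterate converges to (3, -3).

(3, -3)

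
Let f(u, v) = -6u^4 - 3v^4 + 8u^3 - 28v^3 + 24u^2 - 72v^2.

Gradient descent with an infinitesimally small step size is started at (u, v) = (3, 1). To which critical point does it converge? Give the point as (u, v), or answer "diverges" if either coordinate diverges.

f is separable, so gradient descent decouples: u follows -∂f/∂u, v follows -∂f/∂v.
∂f/∂u = -24u(u - 2)(u + 1); at u=3 this is -288, so u increases.
∂f/∂v = -12v(v + 3)(v + 4); at v=1 this is -240, so v increases.
The u-coordinate has no critical point in that direction and runs off to infinity.

diverges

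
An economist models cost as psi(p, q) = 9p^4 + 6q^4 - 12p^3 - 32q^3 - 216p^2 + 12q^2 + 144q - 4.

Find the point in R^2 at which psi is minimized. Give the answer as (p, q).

psi(p,q) separates as A(p) + B(q) − 4, so its minimum is min A + min B − 4.
A'(p) = 36p(p - 4)(p + 3) vanishes at p ∈ {-3, 0, 4}; B'(q) = 24(q - 3)(q - 2)(q + 1) vanishes at q ∈ {-1, 2, 3}.
Local minima of A (where A''>0): A(-3)=-891, A(4)=-1920. Local minima of B: B(-1)=-94, B(3)=162.
So the global minimum of psi is A(4) + B(-1) − 4 = -1920 − 94 − 4 = -2018, attained at (4, -1).

(4, -1)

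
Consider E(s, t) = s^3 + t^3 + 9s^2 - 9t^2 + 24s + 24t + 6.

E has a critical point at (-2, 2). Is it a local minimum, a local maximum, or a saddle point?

saddle point

The mixed partial ∂²E/∂s∂t is 0, so the Hessian at any point is diag(E_ss, E_tt) = diag(6(s + 3), 6(t - 3)).
At (-2, 2): H = diag(6, -6).
The eigenvalues have opposite signs, so H is indefinite: a saddle point.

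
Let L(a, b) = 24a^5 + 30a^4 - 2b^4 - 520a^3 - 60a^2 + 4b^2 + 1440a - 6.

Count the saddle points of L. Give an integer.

L separates as a function of a plus a function of b, so ∇L=0 decouples.
∂L/∂a = 120(a - 3)(a - 1)(a + 1)(a + 4) = 0 at a ∈ {-4, -1, 1, 3}; ∂L/∂b = -8b(b - 1)(b + 1) = 0 at b ∈ {-1, 0, 1}.
The Hessian is diagonal: diag(L_aa, L_bb). Second derivatives: L_aa(-4)=-12600, L_aa(-1)=2880, L_aa(1)=-2400, L_aa(3)=6720; L_bb(-1)=-16, L_bb(0)=8, L_bb(1)=-16.
Saddle points occur where the two diagonal entries have opposite signs: (-4, 0), (-1, -1), (-1, 1), (1, 0), (3, -1), (3, 1). Count: 6.

6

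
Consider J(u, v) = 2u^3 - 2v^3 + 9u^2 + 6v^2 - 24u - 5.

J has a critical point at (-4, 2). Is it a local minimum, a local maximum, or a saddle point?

local maximum

The mixed partial ∂²J/∂u∂v is 0, so the Hessian at any point is diag(J_uu, J_vv) = diag(6(2u + 3), 12(-v + 1)).
At (-4, 2): H = diag(-30, -12).
Both eigenvalues are negative, so H is negative definite: a local maximum.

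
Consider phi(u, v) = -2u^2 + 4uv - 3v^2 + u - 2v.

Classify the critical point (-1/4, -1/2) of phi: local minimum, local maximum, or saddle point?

local maximum

The Hessian of phi is constant: H = [[-4, 4], [4, -6]].
det(H) = (-4)·(-6) − 4² = 8.
det(H) > 0 and tr(H) = -10 < 0, so H is negative definite and the point is a local maximum.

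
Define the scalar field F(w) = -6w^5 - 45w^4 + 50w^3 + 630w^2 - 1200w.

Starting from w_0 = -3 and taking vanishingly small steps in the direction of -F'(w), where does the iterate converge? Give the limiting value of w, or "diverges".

F'(w) = -30(w - 2)(w - 1)(w + 4)(w + 5), so F'(-3) = -1200.
Gradient descent moves in the -F' direction, i.e. w is increasing.
The nearest critical point in that direction is w = 1, where F'' = 900 > 0 (a local minimum). The iterate converges there.

1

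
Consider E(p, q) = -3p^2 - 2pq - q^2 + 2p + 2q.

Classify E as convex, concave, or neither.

E is quadratic, so its Hessian is the constant matrix H = [[-6, -2], [-2, -2]].
det(H) = 8, tr(H) = -8.
det(H) > 0 and tr(H) < 0, so H is negative definite everywhere: concave.

concave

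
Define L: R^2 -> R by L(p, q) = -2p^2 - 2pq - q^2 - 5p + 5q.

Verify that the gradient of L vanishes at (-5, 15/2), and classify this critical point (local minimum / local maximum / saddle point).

local maximum

∇L = (-4p - 2q - 5, -2p - 2q + 5); substituting (-5, 15/2) gives ∇L = (0, 0), so (-5, 15/2) is indeed a critical point.
The Hessian of L is constant: H = [[-4, -2], [-2, -2]].
det(H) = (-4)·(-2) − (-2)² = 4.
det(H) > 0 and tr(H) = -6 < 0, so H is negative definite and the point is a local maximum.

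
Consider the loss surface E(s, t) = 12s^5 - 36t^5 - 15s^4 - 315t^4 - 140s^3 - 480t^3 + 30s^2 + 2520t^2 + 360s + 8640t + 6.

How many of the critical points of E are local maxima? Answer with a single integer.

E separates as a function of s plus a function of t, so ∇E=0 decouples.
∂E/∂s = 60(s - 3)(s - 1)(s + 1)(s + 2) = 0 at s ∈ {-2, -1, 1, 3}; ∂E/∂t = -180(t - 2)(t + 2)(t + 3)(t + 4) = 0 at t ∈ {-4, -3, -2, 2}.
The Hessian is diagonal: diag(E_ss, E_tt). Second derivatives: E_ss(-2)=-900, E_ss(-1)=480, E_ss(1)=-720, E_ss(3)=2400; E_tt(-4)=2160, E_tt(-3)=-900, E_tt(-2)=1440, E_tt(2)=-21600.
Local maxima occur where both diagonal entries negative: (-2, -3), (-2, 2), (1, -3), (1, 2). Count: 4.

4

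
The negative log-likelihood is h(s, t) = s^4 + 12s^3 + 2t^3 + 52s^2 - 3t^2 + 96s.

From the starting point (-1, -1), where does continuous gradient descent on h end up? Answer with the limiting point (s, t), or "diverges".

h is separable, so gradient descent decouples: s follows -∂h/∂s, t follows -∂h/∂t.
∂h/∂s = 4(s + 2)(s + 3)(s + 4); at s=-1 this is 24, so s decreases.
∂h/∂t = 6t(t - 1); at t=-1 this is 12, so t decreases.
The t-coordinate has no critical point in that direction and runs off to infinity.

diverges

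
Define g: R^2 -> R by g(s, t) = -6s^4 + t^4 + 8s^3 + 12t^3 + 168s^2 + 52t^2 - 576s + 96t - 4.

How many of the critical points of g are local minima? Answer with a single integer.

2

g separates as a function of s plus a function of t, so ∇g=0 decouples.
∂g/∂s = -24(s - 3)(s - 2)(s + 4) = 0 at s ∈ {-4, 2, 3}; ∂g/∂t = 4(t + 2)(t + 3)(t + 4) = 0 at t ∈ {-4, -3, -2}.
The Hessian is diagonal: diag(g_ss, g_tt). Second derivatives: g_ss(-4)=-1008, g_ss(2)=144, g_ss(3)=-168; g_tt(-4)=8, g_tt(-3)=-4, g_tt(-2)=8.
Local minima occur where both diagonal entries positive: (2, -4), (2, -2). Count: 2.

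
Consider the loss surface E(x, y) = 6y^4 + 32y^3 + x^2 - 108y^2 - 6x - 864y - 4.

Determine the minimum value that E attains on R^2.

E(x,y) separates as P(x) + Q(y) − 4, so its minimum is min P + min Q − 4.
P'(x) = 2x - 6 vanishes at x ∈ {3}; Q'(y) = 24(y - 3)(y + 3)(y + 4) vanishes at y ∈ {-4, -3, 3}.
Local minima of P (where P''>0): P(3)=-9. Local minima of Q: Q(-4)=1216, Q(3)=-2214.
So the global minimum of E is P(3) + Q(3) − 4 = -9 − 2214 − 4 = -2227, attained at (3, 3).

-2227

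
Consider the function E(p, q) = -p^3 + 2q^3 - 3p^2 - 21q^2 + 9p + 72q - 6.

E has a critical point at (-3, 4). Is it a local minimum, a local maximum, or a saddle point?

The mixed partial ∂²E/∂p∂q is 0, so the Hessian at any point is diag(E_pp, E_qq) = diag(-6(p + 1), 6(2q - 7)).
At (-3, 4): H = diag(12, 6).
Both eigenvalues are positive, so H is positive definite: a local minimum.

local minimum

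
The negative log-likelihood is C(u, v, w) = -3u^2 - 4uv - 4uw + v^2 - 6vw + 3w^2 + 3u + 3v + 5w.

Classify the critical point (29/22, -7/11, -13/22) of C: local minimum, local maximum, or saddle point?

The Hessian is constant: H = [[-6, -4, -4], [-4, 2, -6], [-4, -6, 6]].
Leading principal minors: Δ₁ = -6, Δ₂ = -28, Δ₃ = -176.
The minors fit neither the all-positive nor the alternating-sign pattern, so H is indefinite: a saddle point.

saddle point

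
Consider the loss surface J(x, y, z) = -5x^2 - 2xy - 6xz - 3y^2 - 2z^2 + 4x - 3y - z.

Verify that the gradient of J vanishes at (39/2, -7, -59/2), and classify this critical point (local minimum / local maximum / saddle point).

∇J = (-10x - 2y - 6z + 4, -2x - 6y - 3, -6x - 4z - 1); substituting (39/2, -7, -59/2) gives ∇J = (0, 0, 0), so (39/2, -7, -59/2) is indeed a critical point.
The Hessian is constant: H = [[-10, -2, -6], [-2, -6, 0], [-6, 0, -4]].
Leading principal minors: Δ₁ = -10, Δ₂ = 56, Δ₃ = -8.
The minors alternate sign starting negative (−, +, −), so H is negative definite: a local maximum.

local maximum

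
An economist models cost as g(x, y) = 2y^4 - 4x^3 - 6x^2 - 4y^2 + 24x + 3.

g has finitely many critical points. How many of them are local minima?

g separates as a function of x plus a function of y, so ∇g=0 decouples.
∂g/∂x = -12(x - 1)(x + 2) = 0 at x ∈ {-2, 1}; ∂g/∂y = 8y(y - 1)(y + 1) = 0 at y ∈ {-1, 0, 1}.
The Hessian is diagonal: diag(g_xx, g_yy). Second derivatives: g_xx(-2)=36, g_xx(1)=-36; g_yy(-1)=16, g_yy(0)=-8, g_yy(1)=16.
Local minima occur where both diagonal entries positive: (-2, -1), (-2, 1). Count: 2.

2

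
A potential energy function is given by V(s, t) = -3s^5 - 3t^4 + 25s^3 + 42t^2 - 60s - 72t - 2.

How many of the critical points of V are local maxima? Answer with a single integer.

V separates as a function of s plus a function of t, so ∇V=0 decouples.
∂V/∂s = -15(s - 2)(s - 1)(s + 1)(s + 2) = 0 at s ∈ {-2, -1, 1, 2}; ∂V/∂t = -12(t - 2)(t - 1)(t + 3) = 0 at t ∈ {-3, 1, 2}.
The Hessian is diagonal: diag(V_ss, V_tt). Second derivatives: V_ss(-2)=180, V_ss(-1)=-90, V_ss(1)=90, V_ss(2)=-180; V_tt(-3)=-240, V_tt(1)=48, V_tt(2)=-60.
Local maxima occur where both diagonal entries negative: (-1, -3), (-1, 2), (2, -3), (2, 2). Count: 4.

4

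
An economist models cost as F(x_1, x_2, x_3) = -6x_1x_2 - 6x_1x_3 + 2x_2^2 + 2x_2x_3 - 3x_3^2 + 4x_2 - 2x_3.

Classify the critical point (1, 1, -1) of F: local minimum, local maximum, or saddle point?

The Hessian is constant: H = [[0, -6, -6], [-6, 4, 2], [-6, 2, -6]].
Leading principal minors: Δ₁ = 0, Δ₂ = -36, Δ₃ = 216.
The minors fit neither the all-positive nor the alternating-sign pattern, so H is indefinite: a saddle point.

saddle point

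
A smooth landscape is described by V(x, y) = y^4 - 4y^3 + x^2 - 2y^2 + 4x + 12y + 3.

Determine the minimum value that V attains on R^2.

-10

V(x,y) separates as P(x) + Q(y) + 3, so its minimum is min P + min Q + 3.
P'(x) = 2x + 4 vanishes at x ∈ {-2}; Q'(y) = 4(y - 3)(y - 1)(y + 1) vanishes at y ∈ {-1, 1, 3}.
Local minima of P (where P''>0): P(-2)=-4. Local minima of Q: Q(-1)=-9, Q(3)=-9.
So the global minimum of V is P(-2) + Q(-1) + 3 = -4 − 9 + 3 = -10, attained at (-2, -1).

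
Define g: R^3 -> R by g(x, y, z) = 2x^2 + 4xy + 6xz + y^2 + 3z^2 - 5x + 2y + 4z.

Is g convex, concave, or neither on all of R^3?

g is quadratic, so its Hessian is the constant matrix H = [[4, 4, 6], [4, 2, 0], [6, 0, 6]].
Leading principal minors: 4, -8, -120.
Neither pattern holds ⇒ H is indefinite ⇒ neither convex nor concave.

neither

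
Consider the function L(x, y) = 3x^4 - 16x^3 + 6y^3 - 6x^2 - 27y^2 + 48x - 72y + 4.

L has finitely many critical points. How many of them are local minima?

2

L separates as a function of x plus a function of y, so ∇L=0 decouples.
∂L/∂x = 12(x - 4)(x - 1)(x + 1) = 0 at x ∈ {-1, 1, 4}; ∂L/∂y = 18(y - 4)(y + 1) = 0 at y ∈ {-1, 4}.
The Hessian is diagonal: diag(L_xx, L_yy). Second derivatives: L_xx(-1)=120, L_xx(1)=-72, L_xx(4)=180; L_yy(-1)=-90, L_yy(4)=90.
Local minima occur where both diagonal entries positive: (-1, 4), (4, 4). Count: 2.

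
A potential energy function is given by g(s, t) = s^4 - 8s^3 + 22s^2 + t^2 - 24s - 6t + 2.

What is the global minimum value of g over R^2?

g(s,t) separates as P(s) + Q(t) + 2, so its minimum is min P + min Q + 2.
P'(s) = 4(s - 3)(s - 2)(s - 1) vanishes at s ∈ {1, 2, 3}; Q'(t) = 2(t - 3) vanishes at t ∈ {3}.
Local minima of P (where P''>0): P(1)=-9, P(3)=-9. Local minima of Q: Q(3)=-9.
So the global minimum of g is P(1) + Q(3) + 2 = -9 − 9 + 2 = -16, attained at (1, 3).

-16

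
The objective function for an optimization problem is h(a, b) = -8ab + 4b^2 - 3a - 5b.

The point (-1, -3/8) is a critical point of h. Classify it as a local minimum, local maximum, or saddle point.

saddle point

The Hessian of h is constant: H = [[0, -8], [-8, 8]].
det(H) = 0·8 − (-8)² = -64.
Since det(H) < 0, H is indefinite and the critical point is a saddle point.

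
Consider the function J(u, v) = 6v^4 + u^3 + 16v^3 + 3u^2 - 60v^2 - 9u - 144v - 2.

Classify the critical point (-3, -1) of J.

local maximum

The mixed partial ∂²J/∂u∂v is 0, so the Hessian at any point is diag(J_uu, J_vv) = diag(6(u + 1), 24(3v^2 + 4v - 5)).
At (-3, -1): H = diag(-12, -144).
Both eigenvalues are negative, so H is negative definite: a local maximum.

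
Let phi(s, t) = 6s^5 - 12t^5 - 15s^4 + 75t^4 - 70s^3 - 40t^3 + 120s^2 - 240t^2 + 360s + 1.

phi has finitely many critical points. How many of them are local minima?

phi separates as a function of s plus a function of t, so ∇phi=0 decouples.
∂phi/∂s = 30(s - 3)(s - 2)(s + 1)(s + 2) = 0 at s ∈ {-2, -1, 2, 3}; ∂phi/∂t = -60t(t - 4)(t - 2)(t + 1) = 0 at t ∈ {-1, 0, 2, 4}.
The Hessian is diagonal: diag(phi_ss, phi_tt). Second derivatives: phi_ss(-2)=-600, phi_ss(-1)=360, phi_ss(2)=-360, phi_ss(3)=600; phi_tt(-1)=900, phi_tt(0)=-480, phi_tt(2)=720, phi_tt(4)=-2400.
Local minima occur where both diagonal entries positive: (-1, -1), (-1, 2), (3, -1), (3, 2). Count: 4.

4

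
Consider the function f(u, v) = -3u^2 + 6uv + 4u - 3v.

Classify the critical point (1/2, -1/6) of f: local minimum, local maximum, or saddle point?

saddle point

The Hessian of f is constant: H = [[-6, 6], [6, 0]].
det(H) = (-6)·0 − 6² = -36.
Since det(H) < 0, H is indefinite and the critical point is a saddle point.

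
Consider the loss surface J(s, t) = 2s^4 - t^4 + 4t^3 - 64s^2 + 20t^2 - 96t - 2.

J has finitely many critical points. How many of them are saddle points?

J separates as a function of s plus a function of t, so ∇J=0 decouples.
∂J/∂s = 8s(s - 4)(s + 4) = 0 at s ∈ {-4, 0, 4}; ∂J/∂t = -4(t - 4)(t - 2)(t + 3) = 0 at t ∈ {-3, 2, 4}.
The Hessian is diagonal: diag(J_ss, J_tt). Second derivatives: J_ss(-4)=256, J_ss(0)=-128, J_ss(4)=256; J_tt(-3)=-140, J_tt(2)=40, J_tt(4)=-56.
Saddle points occur where the two diagonal entries have opposite signs: (-4, -3), (-4, 4), (0, 2), (4, -3), (4, 4). Count: 5.

5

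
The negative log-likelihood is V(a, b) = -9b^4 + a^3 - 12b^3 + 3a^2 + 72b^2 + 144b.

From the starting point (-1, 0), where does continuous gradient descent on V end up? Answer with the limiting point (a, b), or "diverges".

V is separable, so gradient descent decouples: a follows -∂V/∂a, b follows -∂V/∂b.
∂V/∂a = 3a(a + 2); at a=-1 this is -3, so a increases.
∂V/∂b = -36(b - 2)(b + 1)(b + 2); at b=0 this is 144, so b decreases.
a converges to its nearest critical value 0 (a local min of the a-part); b converges to -1. The iterate converges to (0, -1).

(0, -1)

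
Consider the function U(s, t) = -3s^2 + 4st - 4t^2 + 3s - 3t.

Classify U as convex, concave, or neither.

U is quadratic, so its Hessian is the constant matrix H = [[-6, 4], [4, -8]].
det(H) = 32, tr(H) = -14.
det(H) > 0 and tr(H) < 0, so H is negative definite everywhere: concave.

concave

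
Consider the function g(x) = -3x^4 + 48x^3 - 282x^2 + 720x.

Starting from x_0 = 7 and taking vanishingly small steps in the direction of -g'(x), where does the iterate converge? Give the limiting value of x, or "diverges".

g'(x) = -12(x - 5)(x - 4)(x - 3), so g'(7) = -288.
Gradient descent moves in the -g' direction, i.e. x is increasing.
There is no critical point above x=7, and g' keeps the same sign, so the iterate runs off to +∞.

diverges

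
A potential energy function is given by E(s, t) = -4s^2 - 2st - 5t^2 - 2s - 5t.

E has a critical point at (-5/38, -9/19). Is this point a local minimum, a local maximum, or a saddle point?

local maximum

The Hessian of E is constant: H = [[-8, -2], [-2, -10]].
det(H) = (-8)·(-10) − (-2)² = 76.
det(H) > 0 and tr(H) = -18 < 0, so H is negative definite and the point is a local maximum.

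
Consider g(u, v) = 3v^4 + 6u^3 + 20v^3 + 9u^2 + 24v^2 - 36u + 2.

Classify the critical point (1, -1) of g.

The mixed partial ∂²g/∂u∂v is 0, so the Hessian at any point is diag(g_uu, g_vv) = diag(18(2u + 1), 12(3v^2 + 10v + 4)).
At (1, -1): H = diag(54, -36).
The eigenvalues have opposite signs, so H is indefinite: a saddle point.

saddle point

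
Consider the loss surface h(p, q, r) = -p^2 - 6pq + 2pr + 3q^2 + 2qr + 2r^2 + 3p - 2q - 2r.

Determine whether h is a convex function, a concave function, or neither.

h is quadratic, so its Hessian is the constant matrix H = [[-2, -6, 2], [-6, 6, 2], [2, 2, 4]].
Leading principal minors: -2, -48, -256.
Neither pattern holds ⇒ H is indefinite ⇒ neither convex nor concave.

neither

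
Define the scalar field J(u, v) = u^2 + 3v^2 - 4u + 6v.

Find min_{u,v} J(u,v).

J(u,v) separates as P(u) + Q(v), so its minimum is min P + min Q.
P'(u) = 2u - 4 vanishes at u ∈ {2}; Q'(v) = 6v + 6 vanishes at v ∈ {-1}.
Local minima of P (where P''>0): P(2)=-4. Local minima of Q: Q(-1)=-3.
So the global minimum of J is P(2) + Q(-1) = -4 − 3 = -7, attained at (2, -1).

-7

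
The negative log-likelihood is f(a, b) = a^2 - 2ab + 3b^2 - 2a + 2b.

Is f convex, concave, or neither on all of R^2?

convex

f is quadratic, so its Hessian is the constant matrix H = [[2, -2], [-2, 6]].
det(H) = 8, tr(H) = 8.
det(H) > 0 and tr(H) > 0, so H is positive definite everywhere: convex.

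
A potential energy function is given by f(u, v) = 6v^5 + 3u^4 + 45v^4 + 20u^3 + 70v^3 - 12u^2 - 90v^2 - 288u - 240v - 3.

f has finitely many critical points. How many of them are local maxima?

2

f separates as a function of u plus a function of v, so ∇f=0 decouples.
∂f/∂u = 12(u - 2)(u + 3)(u + 4) = 0 at u ∈ {-4, -3, 2}; ∂f/∂v = 30(v - 1)(v + 1)(v + 2)(v + 4) = 0 at v ∈ {-4, -2, -1, 1}.
The Hessian is diagonal: diag(f_uu, f_vv). Second derivatives: f_uu(-4)=72, f_uu(-3)=-60, f_uu(2)=360; f_vv(-4)=-900, f_vv(-2)=180, f_vv(-1)=-180, f_vv(1)=900.
Local maxima occur where both diagonal entries negative: (-3, -4), (-3, -1). Count: 2.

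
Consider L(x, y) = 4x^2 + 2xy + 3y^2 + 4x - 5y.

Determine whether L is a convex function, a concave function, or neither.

convex

L is quadratic, so its Hessian is the constant matrix H = [[8, 2], [2, 6]].
det(H) = 44, tr(H) = 14.
det(H) > 0 and tr(H) > 0, so H is positive definite everywhere: convex.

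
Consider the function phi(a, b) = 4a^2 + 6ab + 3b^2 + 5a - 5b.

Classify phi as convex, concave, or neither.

convex

phi is quadratic, so its Hessian is the constant matrix H = [[8, 6], [6, 6]].
det(H) = 12, tr(H) = 14.
det(H) > 0 and tr(H) > 0, so H is positive definite everywhere: convex.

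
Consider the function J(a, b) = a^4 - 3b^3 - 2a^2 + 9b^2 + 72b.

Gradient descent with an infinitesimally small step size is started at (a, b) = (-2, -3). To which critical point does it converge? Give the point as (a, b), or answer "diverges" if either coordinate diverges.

J is separable, so gradient descent decouples: a follows -∂J/∂a, b follows -∂J/∂b.
∂J/∂a = 4a(a - 1)(a + 1); at a=-2 this is -24, so a increases.
∂J/∂b = -9(b - 4)(b + 2); at b=-3 this is -63, so b increases.
a converges to its nearest critical value -1 (a local min of the a-part); b converges to -2. The iterate converges to (-1, -2).

(-1, -2)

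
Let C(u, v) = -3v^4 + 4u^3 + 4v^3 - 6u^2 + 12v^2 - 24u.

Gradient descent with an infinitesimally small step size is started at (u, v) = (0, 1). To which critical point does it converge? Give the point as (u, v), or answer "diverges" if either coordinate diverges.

(2, 0)

C is separable, so gradient descent decouples: u follows -∂C/∂u, v follows -∂C/∂v.
∂C/∂u = 12(u - 2)(u + 1); at u=0 this is -24, so u increases.
∂C/∂v = -12v(v - 2)(v + 1); at v=1 this is 24, so v decreases.
u converges to its nearest critical value 2 (a local min of the u-part); v converges to 0. The iterate converges to (2, 0).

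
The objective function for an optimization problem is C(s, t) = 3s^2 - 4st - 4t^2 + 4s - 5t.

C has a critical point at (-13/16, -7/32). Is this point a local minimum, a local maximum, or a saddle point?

The Hessian of C is constant: H = [[6, -4], [-4, -8]].
det(H) = 6·(-8) − (-4)² = -64.
Since det(H) < 0, H is indefinite and the critical point is a saddle point.

saddle point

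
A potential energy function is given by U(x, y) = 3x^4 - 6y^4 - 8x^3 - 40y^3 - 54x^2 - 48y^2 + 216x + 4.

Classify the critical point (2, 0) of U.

The mixed partial ∂²U/∂x∂y is 0, so the Hessian at any point is diag(U_xx, U_yy) = diag(12(3x^2 - 4x - 9), -24(3y^2 + 10y + 4)).
At (2, 0): H = diag(-60, -96).
Both eigenvalues are negative, so H is negative definite: a local maximum.

local maximum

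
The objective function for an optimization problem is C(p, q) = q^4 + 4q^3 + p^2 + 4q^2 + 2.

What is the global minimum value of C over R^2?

2

C(p,q) separates as A(p) + B(q) + 2, so its minimum is min A + min B + 2.
A'(p) = 2p vanishes at p ∈ {0}; B'(q) = 4q(q + 1)(q + 2) vanishes at q ∈ {-2, -1, 0}.
Local minima of A (where A''>0): A(0)=0. Local minima of B: B(-2)=0, B(0)=0.
So the global minimum of C is A(0) + B(-2) + 2 = 0 + 0 + 2 = 2, attained at (0, -2).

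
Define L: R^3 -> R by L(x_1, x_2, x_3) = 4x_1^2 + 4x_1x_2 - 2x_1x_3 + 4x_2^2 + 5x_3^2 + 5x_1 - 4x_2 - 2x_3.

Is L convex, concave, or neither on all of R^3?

L is quadratic, so its Hessian is the constant matrix H = [[8, 4, -2], [4, 8, 0], [-2, 0, 10]].
Leading principal minors: 8, 48, 448.
All positive ⇒ H ≻ 0 ⇒ convex.

convex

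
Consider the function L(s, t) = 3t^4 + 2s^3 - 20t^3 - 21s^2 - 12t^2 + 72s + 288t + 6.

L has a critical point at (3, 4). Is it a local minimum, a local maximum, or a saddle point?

The mixed partial ∂²L/∂s∂t is 0, so the Hessian at any point is diag(L_ss, L_tt) = diag(6(2s - 7), 12(3t^2 - 10t - 2)).
At (3, 4): H = diag(-6, 72).
The eigenvalues have opposite signs, so H is indefinite: a saddle point.

saddle point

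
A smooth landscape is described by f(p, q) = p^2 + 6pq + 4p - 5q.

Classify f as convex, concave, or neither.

neither

f is quadratic, so its Hessian is the constant matrix H = [[2, 6], [6, 0]].
det(H) = -36, tr(H) = 2.
det(H) < 0, so H is indefinite: neither convex nor concave.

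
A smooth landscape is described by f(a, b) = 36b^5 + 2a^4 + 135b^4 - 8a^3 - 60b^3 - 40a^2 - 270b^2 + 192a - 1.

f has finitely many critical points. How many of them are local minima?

4

f separates as a function of a plus a function of b, so ∇f=0 decouples.
∂f/∂a = 8(a - 4)(a - 2)(a + 3) = 0 at a ∈ {-3, 2, 4}; ∂f/∂b = 180b(b - 1)(b + 1)(b + 3) = 0 at b ∈ {-3, -1, 0, 1}.
The Hessian is diagonal: diag(f_aa, f_bb). Second derivatives: f_aa(-3)=280, f_aa(2)=-80, f_aa(4)=112; f_bb(-3)=-4320, f_bb(-1)=720, f_bb(0)=-540, f_bb(1)=1440.
Local minima occur where both diagonal entries positive: (-3, -1), (-3, 1), (4, -1), (4, 1). Count: 4.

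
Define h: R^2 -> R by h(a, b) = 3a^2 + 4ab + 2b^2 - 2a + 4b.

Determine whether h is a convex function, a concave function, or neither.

convex

h is quadratic, so its Hessian is the constant matrix H = [[6, 4], [4, 4]].
det(H) = 8, tr(H) = 10.
det(H) > 0 and tr(H) > 0, so H is positive definite everywhere: convex.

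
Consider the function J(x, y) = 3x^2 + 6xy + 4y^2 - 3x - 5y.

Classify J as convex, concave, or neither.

convex

J is quadratic, so its Hessian is the constant matrix H = [[6, 6], [6, 8]].
det(H) = 12, tr(H) = 14.
det(H) > 0 and tr(H) > 0, so H is positive definite everywhere: convex.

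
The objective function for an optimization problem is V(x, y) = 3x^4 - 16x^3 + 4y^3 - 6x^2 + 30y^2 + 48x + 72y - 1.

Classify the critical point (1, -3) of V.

The mixed partial ∂²V/∂x∂y is 0, so the Hessian at any point is diag(V_xx, V_yy) = diag(12(3x^2 - 8x - 1), 12(2y + 5)).
At (1, -3): H = diag(-72, -12).
Both eigenvalues are negative, so H is negative definite: a local maximum.

local maximum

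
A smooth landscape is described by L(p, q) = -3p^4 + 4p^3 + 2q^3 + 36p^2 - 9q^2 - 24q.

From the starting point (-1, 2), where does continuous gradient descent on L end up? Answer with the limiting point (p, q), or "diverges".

(0, 4)

L is separable, so gradient descent decouples: p follows -∂L/∂p, q follows -∂L/∂q.
∂L/∂p = -12p(p - 3)(p + 2); at p=-1 this is -48, so p increases.
∂L/∂q = 6(q - 4)(q + 1); at q=2 this is -36, so q increases.
p converges to its nearest critical value 0 (a local min of the p-part); q converges to 4. The iterate converges to (0, 4).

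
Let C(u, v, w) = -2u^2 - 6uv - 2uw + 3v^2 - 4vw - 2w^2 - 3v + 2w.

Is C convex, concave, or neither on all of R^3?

neither

C is quadratic, so its Hessian is the constant matrix H = [[-4, -6, -2], [-6, 6, -4], [-2, -4, -4]].
Leading principal minors: -4, -60, 184.
Neither pattern holds ⇒ H is indefinite ⇒ neither convex nor concave.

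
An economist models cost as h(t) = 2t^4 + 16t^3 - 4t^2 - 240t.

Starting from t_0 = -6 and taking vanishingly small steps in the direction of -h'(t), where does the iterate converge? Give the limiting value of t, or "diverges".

-5

h'(t) = 8(t - 2)(t + 3)(t + 5), so h'(-6) = -192.
Gradient descent moves in the -h' direction, i.e. t is increasing.
The nearest critical point in that direction is t = -5, where h'' = 112 > 0 (a local minimum). The iterate converges there.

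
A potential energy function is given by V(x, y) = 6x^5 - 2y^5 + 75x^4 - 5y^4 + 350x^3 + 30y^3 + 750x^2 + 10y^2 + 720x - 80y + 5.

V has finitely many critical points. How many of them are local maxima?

4

V separates as a function of x plus a function of y, so ∇V=0 decouples.
∂V/∂x = 30(x + 1)(x + 2)(x + 3)(x + 4) = 0 at x ∈ {-4, -3, -2, -1}; ∂V/∂y = -10(y - 2)(y - 1)(y + 1)(y + 4) = 0 at y ∈ {-4, -1, 1, 2}.
The Hessian is diagonal: diag(V_xx, V_yy). Second derivatives: V_xx(-4)=-180, V_xx(-3)=60, V_xx(-2)=-60, V_xx(-1)=180; V_yy(-4)=900, V_yy(-1)=-180, V_yy(1)=100, V_yy(2)=-180.
Local maxima occur where both diagonal entries negative: (-4, -1), (-4, 2), (-2, -1), (-2, 2). Count: 4.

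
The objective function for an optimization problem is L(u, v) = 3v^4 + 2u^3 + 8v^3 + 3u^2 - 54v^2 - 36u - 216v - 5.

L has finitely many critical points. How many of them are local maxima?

1

L separates as a function of u plus a function of v, so ∇L=0 decouples.
∂L/∂u = 6(u - 2)(u + 3) = 0 at u ∈ {-3, 2}; ∂L/∂v = 12(v - 3)(v + 2)(v + 3) = 0 at v ∈ {-3, -2, 3}.
The Hessian is diagonal: diag(L_uu, L_vv). Second derivatives: L_uu(-3)=-30, L_uu(2)=30; L_vv(-3)=72, L_vv(-2)=-60, L_vv(3)=360.
Local maxima occur where both diagonal entries negative: (-3, -2). Count: 1.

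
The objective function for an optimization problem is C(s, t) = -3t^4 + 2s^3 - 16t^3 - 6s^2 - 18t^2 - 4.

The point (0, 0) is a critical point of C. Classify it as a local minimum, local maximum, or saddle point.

local maximum

The mixed partial ∂²C/∂s∂t is 0, so the Hessian at any point is diag(C_ss, C_tt) = diag(12(s - 1), -12(3t^2 + 8t + 3)).
At (0, 0): H = diag(-12, -36).
Both eigenvalues are negative, so H is negative definite: a local maximum.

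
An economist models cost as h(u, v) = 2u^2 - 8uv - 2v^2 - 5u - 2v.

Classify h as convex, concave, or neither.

h is quadratic, so its Hessian is the constant matrix H = [[4, -8], [-8, -4]].
det(H) = -80, tr(H) = 0.
det(H) < 0, so H is indefinite: neither convex nor concave.

neither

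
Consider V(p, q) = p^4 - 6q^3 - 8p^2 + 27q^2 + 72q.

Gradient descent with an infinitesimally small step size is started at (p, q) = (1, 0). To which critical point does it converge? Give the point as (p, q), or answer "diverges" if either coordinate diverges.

V is separable, so gradient descent decouples: p follows -∂V/∂p, q follows -∂V/∂q.
∂V/∂p = 4p(p - 2)(p + 2); at p=1 this is -12, so p increases.
∂V/∂q = -18(q - 4)(q + 1); at q=0 this is 72, so q decreases.
p converges to its nearest critical value 2 (a local min of the p-part); q converges to -1. The iterate converges to (2, -1).

(2, -1)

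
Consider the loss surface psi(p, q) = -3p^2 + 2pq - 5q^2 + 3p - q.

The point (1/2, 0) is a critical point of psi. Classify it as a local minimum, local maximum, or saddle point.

local maximum

The Hessian of psi is constant: H = [[-6, 2], [2, -10]].
det(H) = (-6)·(-10) − 2² = 56.
det(H) > 0 and tr(H) = -16 < 0, so H is negative definite and the point is a local maximum.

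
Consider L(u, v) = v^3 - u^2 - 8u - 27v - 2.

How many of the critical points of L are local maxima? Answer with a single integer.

1

L separates as a function of u plus a function of v, so ∇L=0 decouples.
∂L/∂u = -2(u + 4) = 0 at u ∈ {-4}; ∂L/∂v = 3(v - 3)(v + 3) = 0 at v ∈ {-3, 3}.
The Hessian is diagonal: diag(L_uu, L_vv). Second derivatives: L_uu(-4)=-2; L_vv(-3)=-18, L_vv(3)=18.
Local maxima occur where both diagonal entries negative: (-4, -3). Count: 1.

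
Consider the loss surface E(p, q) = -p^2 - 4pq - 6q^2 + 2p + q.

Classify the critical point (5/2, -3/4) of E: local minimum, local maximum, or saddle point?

local maximum

The Hessian of E is constant: H = [[-2, -4], [-4, -12]].
det(H) = (-2)·(-12) − (-4)² = 8.
det(H) > 0 and tr(H) = -14 < 0, so H is negative definite and the point is a local maximum.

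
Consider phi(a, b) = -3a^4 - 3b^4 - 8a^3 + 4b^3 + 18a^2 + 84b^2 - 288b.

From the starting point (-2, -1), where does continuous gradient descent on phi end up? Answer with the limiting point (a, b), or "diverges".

phi is separable, so gradient descent decouples: a follows -∂phi/∂a, b follows -∂phi/∂b.
∂phi/∂a = -12a(a - 1)(a + 3); at a=-2 this is -72, so a increases.
∂phi/∂b = -12(b - 3)(b - 2)(b + 4); at b=-1 this is -432, so b increases.
a converges to its nearest critical value 0 (a local min of the a-part); b converges to 2. The iterate converges to (0, 2).

(0, 2)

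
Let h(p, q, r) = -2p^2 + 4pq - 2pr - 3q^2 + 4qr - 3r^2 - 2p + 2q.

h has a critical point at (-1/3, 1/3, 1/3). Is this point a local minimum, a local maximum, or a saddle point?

local maximum

The Hessian is constant: H = [[-4, 4, -2], [4, -6, 4], [-2, 4, -6]].
Leading principal minors: Δ₁ = -4, Δ₂ = 8, Δ₃ = -24.
The minors alternate sign starting negative (−, +, −), so H is negative definite: a local maximum.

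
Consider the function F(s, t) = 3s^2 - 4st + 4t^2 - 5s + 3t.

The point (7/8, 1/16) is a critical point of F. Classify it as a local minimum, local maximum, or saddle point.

The Hessian of F is constant: H = [[6, -4], [-4, 8]].
det(H) = 6·8 − (-4)² = 32.
det(H) > 0 and tr(H) = 14 > 0, so H is positive definite and the point is a local minimum.

local minimum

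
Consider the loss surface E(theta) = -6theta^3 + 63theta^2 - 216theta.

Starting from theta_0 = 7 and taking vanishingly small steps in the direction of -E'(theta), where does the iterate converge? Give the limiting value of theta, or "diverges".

diverges

E'(theta) = -18(theta - 4)(theta - 3), so E'(7) = -216.
Gradient descent moves in the -E' direction, i.e. theta is increasing.
There is no critical point above theta=7, and E' keeps the same sign, so the iterate runs off to +∞.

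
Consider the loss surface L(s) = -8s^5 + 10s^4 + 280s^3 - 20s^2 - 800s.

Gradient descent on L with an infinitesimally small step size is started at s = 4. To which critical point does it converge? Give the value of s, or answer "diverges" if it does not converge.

L'(s) = -40(s - 5)(s - 1)(s + 1)(s + 4), so L'(4) = 4800.
Gradient descent moves in the -L' direction, i.e. s is decreasing.
The nearest critical point in that direction is s = 1, where L'' = 1600 > 0 (a local minimum). The iterate converges there.

1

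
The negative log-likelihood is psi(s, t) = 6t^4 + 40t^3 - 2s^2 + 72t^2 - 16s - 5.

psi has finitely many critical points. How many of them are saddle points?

2

psi separates as a function of s plus a function of t, so ∇psi=0 decouples.
∂psi/∂s = -4(s + 4) = 0 at s ∈ {-4}; ∂psi/∂t = 24t(t + 2)(t + 3) = 0 at t ∈ {-3, -2, 0}.
The Hessian is diagonal: diag(psi_ss, psi_tt). Second derivatives: psi_ss(-4)=-4; psi_tt(-3)=72, psi_tt(-2)=-48, psi_tt(0)=144.
Saddle points occur where the two diagonal entries have opposite signs: (-4, -3), (-4, 0). Count: 2.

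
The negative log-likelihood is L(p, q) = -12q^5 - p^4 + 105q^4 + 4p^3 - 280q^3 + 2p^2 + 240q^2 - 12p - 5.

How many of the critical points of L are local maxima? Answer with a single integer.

4

L separates as a function of p plus a function of q, so ∇L=0 decouples.
∂L/∂p = -4(p - 3)(p - 1)(p + 1) = 0 at p ∈ {-1, 1, 3}; ∂L/∂q = -60q(q - 4)(q - 2)(q - 1) = 0 at q ∈ {0, 1, 2, 4}.
The Hessian is diagonal: diag(L_pp, L_qq). Second derivatives: L_pp(-1)=-32, L_pp(1)=16, L_pp(3)=-32; L_qq(0)=480, L_qq(1)=-180, L_qq(2)=240, L_qq(4)=-1440.
Local maxima occur where both diagonal entries negative: (-1, 1), (-1, 4), (3, 1), (3, 4). Count: 4.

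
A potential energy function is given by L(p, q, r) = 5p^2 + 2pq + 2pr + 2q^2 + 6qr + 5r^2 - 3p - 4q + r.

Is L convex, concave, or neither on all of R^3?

convex

L is quadratic, so its Hessian is the constant matrix H = [[10, 2, 2], [2, 4, 6], [2, 6, 10]].
Leading principal minors: 10, 36, 32.
All positive ⇒ H ≻ 0 ⇒ convex.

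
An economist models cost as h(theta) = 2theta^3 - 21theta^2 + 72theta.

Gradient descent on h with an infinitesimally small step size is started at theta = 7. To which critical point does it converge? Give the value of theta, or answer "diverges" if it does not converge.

h'(theta) = 6(theta - 4)(theta - 3), so h'(7) = 72.
Gradient descent moves in the -h' direction, i.e. theta is decreasing.
The nearest critical point in that direction is theta = 4, where h'' = 6 > 0 (a local minimum). The iterate converges there.

4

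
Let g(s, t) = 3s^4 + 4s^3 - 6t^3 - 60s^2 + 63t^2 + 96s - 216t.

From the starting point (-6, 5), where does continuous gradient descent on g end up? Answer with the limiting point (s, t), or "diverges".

g is separable, so gradient descent decouples: s follows -∂g/∂s, t follows -∂g/∂t.
∂g/∂s = 12(s - 2)(s - 1)(s + 4); at s=-6 this is -1344, so s increases.
∂g/∂t = -18(t - 4)(t - 3); at t=5 this is -36, so t increases.
The t-coordinate has no critical point in that direction and runs off to infinity.

diverges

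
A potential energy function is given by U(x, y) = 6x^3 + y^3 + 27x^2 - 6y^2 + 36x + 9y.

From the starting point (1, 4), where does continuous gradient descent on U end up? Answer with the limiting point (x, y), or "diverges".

U is separable, so gradient descent decouples: x follows -∂U/∂x, y follows -∂U/∂y.
∂U/∂x = 18(x + 1)(x + 2); at x=1 this is 108, so x decreases.
∂U/∂y = 3(y - 3)(y - 1); at y=4 this is 9, so y decreases.
x converges to its nearest critical value -1 (a local min of the x-part); y converges to 3. The iterate converges to (-1, 3).

(-1, 3)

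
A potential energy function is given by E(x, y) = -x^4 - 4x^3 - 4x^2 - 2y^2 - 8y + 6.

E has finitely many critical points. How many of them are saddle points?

E separates as a function of x plus a function of y, so ∇E=0 decouples.
∂E/∂x = -4x(x + 1)(x + 2) = 0 at x ∈ {-2, -1, 0}; ∂E/∂y = -4(y + 2) = 0 at y ∈ {-2}.
The Hessian is diagonal: diag(E_xx, E_yy). Second derivatives: E_xx(-2)=-8, E_xx(-1)=4, E_xx(0)=-8; E_yy(-2)=-4.
Saddle points occur where the two diagonal entries have opposite signs: (-1, -2). Count: 1.

1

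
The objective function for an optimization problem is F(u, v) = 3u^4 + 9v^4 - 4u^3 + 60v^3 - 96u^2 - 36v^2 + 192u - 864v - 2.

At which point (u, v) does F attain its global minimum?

(-4, 2)

F(u,v) separates as P(u) + Q(v) − 2, so its minimum is min P + min Q − 2.
P'(u) = 12(u - 4)(u - 1)(u + 4) vanishes at u ∈ {-4, 1, 4}; Q'(v) = 36(v - 2)(v + 3)(v + 4) vanishes at v ∈ {-4, -3, 2}.
Local minima of P (where P''>0): P(-4)=-1280, P(4)=-256. Local minima of Q: Q(-4)=1344, Q(2)=-1248.
So the global minimum of F is P(-4) + Q(2) − 2 = -1280 − 1248 − 2 = -2530, attained at (-4, 2).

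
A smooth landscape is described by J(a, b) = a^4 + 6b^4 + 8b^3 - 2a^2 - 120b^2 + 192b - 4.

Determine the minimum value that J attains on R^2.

-1669

J(a,b) separates as P(a) + Q(b) − 4, so its minimum is min P + min Q − 4.
P'(a) = 4a(a - 1)(a + 1) vanishes at a ∈ {-1, 0, 1}; Q'(b) = 24(b - 2)(b - 1)(b + 4) vanishes at b ∈ {-4, 1, 2}.
Local minima of P (where P''>0): P(-1)=-1, P(1)=-1. Local minima of Q: Q(-4)=-1664, Q(2)=64.
So the global minimum of J is P(-1) + Q(-4) − 4 = -1 − 1664 − 4 = -1669, attained at (-1, -4).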